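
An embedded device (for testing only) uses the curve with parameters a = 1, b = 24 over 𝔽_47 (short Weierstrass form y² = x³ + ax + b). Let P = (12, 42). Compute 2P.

tangent at (12, 42): λ = (3·12² + 1)/(2·42) ≡ 10/37. 37⁻¹ ≡ 14 (mod 47), so λ ≡ 10·14 ≡ 46.
  x = λ² - 12 - 12 = 2116 - 24 ≡ 24; y = λ·(12 - 24) - 42 ≡ 17. → (24, 17)

(24, 17)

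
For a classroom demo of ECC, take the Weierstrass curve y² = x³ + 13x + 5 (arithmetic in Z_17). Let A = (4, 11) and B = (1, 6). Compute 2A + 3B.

First 2A:
Repeated addition: build up to 2A.
2A: tangent at (4, 11): λ = (3·4² + 13)/(2·11) ≡ 10/5. 5⁻¹ ≡ 7 (mod 17), so λ ≡ 10·7 ≡ 2.
  x = λ² - 4 - 4 = 4 - 8 ≡ 13; y = λ·(4 - 13) - 11 ≡ 5. → (13, 5)
2A = (13, 5).
Next 3B:
Repeated addition: build up to 3B.
2B: tangent at (1, 6): λ = (3·1² + 13)/(2·6) ≡ 16/12. 12⁻¹ ≡ 10 (mod 17), so λ ≡ 16·10 ≡ 7.
  x = λ² - 1 - 1 = 49 - 2 ≡ 13; y = λ·(1 - 13) - 6 ≡ 12. → (13, 12)
3B: (13, 12) + (1, 6). λ = (6 - 12)/(1 - 13) ≡ 11/5 mod 17. 5⁻¹ ≡ 7 (mod 17), so λ ≡ 9.
  x = λ² - 13 - 1 = 81 - 14 ≡ 16; y = λ·(13 - 16) - 12 ≡ 12. → (16, 12)
3B = (16, 12).
Finally 2A + 3B:
(13, 5) + (16, 12). λ = (12 - 5)/(16 - 13) ≡ 7/3 mod 17. 3⁻¹ ≡ 6 (mod 17), so λ ≡ 8.
  x = λ² - 13 - 16 = 64 - 29 ≡ 1; y = λ·(13 - 1) - 5 ≡ 6. → (1, 6)

(1, 6)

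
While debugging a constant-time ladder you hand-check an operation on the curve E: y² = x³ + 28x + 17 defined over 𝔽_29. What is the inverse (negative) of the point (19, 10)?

-(19, 10) = (19, -10 mod 29) = (19, 19).

(19, 19)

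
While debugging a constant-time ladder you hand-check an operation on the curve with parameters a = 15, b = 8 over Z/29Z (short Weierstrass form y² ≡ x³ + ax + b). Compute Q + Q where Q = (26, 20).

(5, 18)

tangent at (26, 20): λ = (3·26² + 15)/(2·20) ≡ 13/11. 11⁻¹ ≡ 8 (mod 29), so λ ≡ 13·8 ≡ 17.
  x = λ² - 26 - 26 = 289 - 52 ≡ 5; y = λ·(26 - 5) - 20 ≡ 18. → (5, 18)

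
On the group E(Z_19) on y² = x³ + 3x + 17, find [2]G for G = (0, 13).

(6, 17)

tangent at (0, 13): λ = (3·0² + 3)/(2·13) ≡ 3/7. 7⁻¹ ≡ 11 (mod 19) since 7·11 = 77 ≡ 1, so λ ≡ 3·11 ≡ 14.
  x = λ² - 0 - 0 = 196 - 0 ≡ 6; y = λ·(0 - 6) - 13 ≡ 17. → (6, 17)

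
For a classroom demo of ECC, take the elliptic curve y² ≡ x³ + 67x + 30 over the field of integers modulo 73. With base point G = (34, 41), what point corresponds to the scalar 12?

Double-and-add on 12 = (1100)₂. Start with G = (34, 41) for the leading 1-bit.
double: tangent at (34, 41): λ = (3·34² + 67)/(2·41) ≡ 31/9. 9⁻¹ ≡ 65 (mod 73) since 9·65 = 585 ≡ 1, so λ ≡ 31·65 ≡ 44.
  x = λ² - 34 - 34 = 1936 - 68 ≡ 43; y = λ·(34 - 43) - 41 ≡ 1. → (43, 1)
add G: (43, 1) + (34, 41). λ = (41 - 1)/(34 - 43) ≡ 40/64 mod 73. 64⁻¹ ≡ 8 (mod 73), so λ ≡ 28.
  x = λ² - 43 - 34 = 784 - 77 ≡ 50; y = λ·(43 - 50) - 1 ≡ 22. → (50, 22)
double: tangent at (50, 22): λ = (3·50² + 67)/(2·22) ≡ 48/44. 44⁻¹ ≡ 5 (mod 73), so λ ≡ 48·5 ≡ 21.
  x = λ² - 50 - 50 = 441 - 100 ≡ 49; y = λ·(50 - 49) - 22 ≡ 72. → (49, 72)
double: tangent at (49, 72): λ = (3·49² + 67)/(2·72) ≡ 43/71. 71⁻¹ ≡ 36 (mod 73), so λ ≡ 43·36 ≡ 15.
  x = λ² - 49 - 49 = 225 - 98 ≡ 54; y = λ·(49 - 54) - 72 ≡ 72. → (54, 72)

(54, 72)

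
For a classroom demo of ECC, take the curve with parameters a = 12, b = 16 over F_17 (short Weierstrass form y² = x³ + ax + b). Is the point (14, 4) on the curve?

y² = 4² ≡ 16; x³ + 12x + 16 = 2928 ≡ 4 (mod 17). 16 ≠ 4.

no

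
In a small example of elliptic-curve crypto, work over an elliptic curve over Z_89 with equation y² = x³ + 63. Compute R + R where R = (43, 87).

(50, 75)

tangent at (43, 87): λ = (3·43² + 0)/(2·87) ≡ 29/85. 85⁻¹ ≡ 22 (mod 89), so λ ≡ 29·22 ≡ 15.
  x = λ² - 43 - 43 = 225 - 86 ≡ 50; y = λ·(43 - 50) - 87 ≡ 75. → (50, 75)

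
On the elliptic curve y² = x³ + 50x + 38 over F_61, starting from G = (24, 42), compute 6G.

(24, 19)

Repeated addition: build up to 6G.
2G: tangent at (24, 42): λ = (3·24² + 50)/(2·42) ≡ 9/23. 23⁻¹ ≡ 8 (mod 61), so λ ≡ 9·8 ≡ 11.
  x = λ² - 24 - 24 = 121 - 48 ≡ 12; y = λ·(24 - 12) - 42 ≡ 29. → (12, 29)
3G: (12, 29) + (24, 42). λ = (42 - 29)/(24 - 12) ≡ 13/12 mod 61. 12⁻¹ ≡ 56 (mod 61) since 12·56 = 672 ≡ 1, so λ ≡ 57.
  x = λ² - 12 - 24 = 3249 - 36 ≡ 41; y = λ·(12 - 41) - 29 ≡ 26. → (41, 26)
4G: (41, 26) + (24, 42). λ = (42 - 26)/(24 - 41) ≡ 16/44 mod 61. 44⁻¹ ≡ 43 (mod 61), so λ ≡ 17.
  x = λ² - 41 - 24 = 289 - 65 ≡ 41; y = λ·(41 - 41) - 26 ≡ 35. → (41, 35)
5G: (41, 35) + (24, 42). λ = (42 - 35)/(24 - 41) ≡ 7/44 mod 61. 44⁻¹ ≡ 43 (mod 61) since 44·43 = 1892 ≡ 1, so λ ≡ 57.
  x = λ² - 41 - 24 = 3249 - 65 ≡ 12; y = λ·(41 - 12) - 35 ≡ 32. → (12, 32)
6G: (12, 32) + (24, 42). λ = (42 - 32)/(24 - 12) ≡ 10/12 mod 61. 12⁻¹ ≡ 56 (mod 61), so λ ≡ 11.
  x = λ² - 12 - 24 = 121 - 36 ≡ 24; y = λ·(12 - 24) - 32 ≡ 19. → (24, 19)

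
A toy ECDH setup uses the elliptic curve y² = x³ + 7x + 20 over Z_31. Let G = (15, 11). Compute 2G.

tangent at (15, 11): λ = (3·15² + 7)/(2·11) ≡ 0/22. 22⁻¹ ≡ 24 (mod 31), so λ ≡ 0·24 ≡ 0.
  x = λ² - 15 - 15 = 0 - 30 ≡ 1; y = λ·(15 - 1) - 11 ≡ 20. → (1, 20)

(1, 20)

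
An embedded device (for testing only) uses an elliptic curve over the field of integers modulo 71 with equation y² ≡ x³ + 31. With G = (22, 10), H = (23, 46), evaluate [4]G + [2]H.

(17, 20)

First 4G:
Double-and-add on 4 = (100)₂. Start with G = (22, 10) for the leading 1-bit.
double: tangent at (22, 10): λ = (3·22² + 0)/(2·10) ≡ 32/20. 20⁻¹ ≡ 32 (mod 71), so λ ≡ 32·32 ≡ 30.
  x = λ² - 22 - 22 = 900 - 44 ≡ 4; y = λ·(22 - 4) - 10 ≡ 33. → (4, 33)
double: tangent at (4, 33): λ = (3·4² + 0)/(2·33) ≡ 48/66. 66⁻¹ ≡ 14 (mod 71), so λ ≡ 48·14 ≡ 33.
  x = λ² - 4 - 4 = 1089 - 8 ≡ 16; y = λ·(4 - 16) - 33 ≡ 68. → (16, 68)
4G = (16, 68).
Next 2H:
Repeated addition: build up to 2H.
2H: tangent at (23, 46): λ = (3·23² + 0)/(2·46) ≡ 25/21. 21⁻¹ ≡ 44 (mod 71), so λ ≡ 25·44 ≡ 35.
  x = λ² - 23 - 23 = 1225 - 46 ≡ 43; y = λ·(23 - 43) - 46 ≡ 35. → (43, 35)
2H = (43, 35).
Finally 4G + 2H:
(16, 68) + (43, 35). λ = (35 - 68)/(43 - 16) ≡ 38/27 mod 71. 27⁻¹ ≡ 50 (mod 71), so λ ≡ 54.
  x = λ² - 16 - 43 = 2916 - 59 ≡ 17; y = λ·(16 - 17) - 68 ≡ 20. → (17, 20)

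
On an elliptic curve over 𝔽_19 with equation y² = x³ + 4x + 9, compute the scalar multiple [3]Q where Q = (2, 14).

Repeated addition: build up to 3Q.
2Q: tangent at (2, 14): λ = (3·2² + 4)/(2·14) ≡ 16/9. 9⁻¹ ≡ 17 (mod 19), so λ ≡ 16·17 ≡ 6.
  x = λ² - 2 - 2 = 36 - 4 ≡ 13; y = λ·(2 - 13) - 14 ≡ 15. → (13, 15)
3Q: (13, 15) + (2, 14). λ = (14 - 15)/(2 - 13) ≡ 18/8 mod 19. 8⁻¹ ≡ 12 (mod 19), so λ ≡ 7.
  x = λ² - 13 - 2 = 49 - 15 ≡ 15; y = λ·(13 - 15) - 15 ≡ 9. → (15, 9)

(15, 9)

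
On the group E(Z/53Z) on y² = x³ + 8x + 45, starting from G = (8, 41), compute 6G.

(45, 23)

Repeated addition: build up to 6G.
2G: tangent at (8, 41): λ = (3·8² + 8)/(2·41) ≡ 41/29. 29⁻¹ ≡ 11 (mod 53), so λ ≡ 41·11 ≡ 27.
  x = λ² - 8 - 8 = 729 - 16 ≡ 24; y = λ·(8 - 24) - 41 ≡ 4. → (24, 4)
3G: (24, 4) + (8, 41). λ = (41 - 4)/(8 - 24) ≡ 37/37 mod 53. 37⁻¹ ≡ 43 (mod 53), so λ ≡ 1.
  x = λ² - 24 - 8 = 1 - 32 ≡ 22; y = λ·(24 - 22) - 4 ≡ 51. → (22, 51)
4G: (22, 51) + (8, 41). λ = (41 - 51)/(8 - 22) ≡ 43/39 mod 53. 39⁻¹ ≡ 34 (mod 53), so λ ≡ 31.
  x = λ² - 22 - 8 = 961 - 30 ≡ 30; y = λ·(22 - 30) - 51 ≡ 19. → (30, 19)
5G: (30, 19) + (8, 41). λ = (41 - 19)/(8 - 30) ≡ 22/31 mod 53. 31⁻¹ ≡ 12 (mod 53) since 31·12 = 372 ≡ 1, so λ ≡ 52.
  x = λ² - 30 - 8 = 2704 - 38 ≡ 16; y = λ·(30 - 16) - 19 ≡ 20. → (16, 20)
6G: (16, 20) + (8, 41). λ = (41 - 20)/(8 - 16) ≡ 21/45 mod 53. 45⁻¹ ≡ 33 (mod 53), so λ ≡ 4.
  x = λ² - 16 - 8 = 16 - 24 ≡ 45; y = λ·(16 - 45) - 20 ≡ 23. → (45, 23)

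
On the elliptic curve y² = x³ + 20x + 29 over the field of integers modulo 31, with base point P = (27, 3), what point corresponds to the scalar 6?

(10, 19)

Double-and-add on 6 = (110)₂. Start with P = (27, 3) for the leading 1-bit.
double: tangent at (27, 3): λ = (3·27² + 20)/(2·3) ≡ 6/6. 6⁻¹ ≡ 26 (mod 31) since 6·26 = 156 ≡ 1, so λ ≡ 6·26 ≡ 1.
  x = λ² - 27 - 27 = 1 - 54 ≡ 9; y = λ·(27 - 9) - 3 ≡ 15. → (9, 15)
add P: (9, 15) + (27, 3). λ = (3 - 15)/(27 - 9) ≡ 19/18 mod 31. 18⁻¹ ≡ 19 (mod 31), so λ ≡ 20.
  x = λ² - 9 - 27 = 400 - 36 ≡ 23; y = λ·(9 - 23) - 15 ≡ 15. → (23, 15)
double: tangent at (23, 15): λ = (3·23² + 20)/(2·15) ≡ 26/30. 30⁻¹ ≡ 30 (mod 31), so λ ≡ 26·30 ≡ 5.
  x = λ² - 23 - 23 = 25 - 46 ≡ 10; y = λ·(23 - 10) - 15 ≡ 19. → (10, 19)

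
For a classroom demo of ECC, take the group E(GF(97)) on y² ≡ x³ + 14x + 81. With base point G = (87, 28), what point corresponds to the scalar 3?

(17, 24)

Repeated addition: build up to 3G.
2G: tangent at (87, 28): λ = (3·87² + 14)/(2·28) ≡ 23/56. 56⁻¹ ≡ 26 (mod 97) since 56·26 = 1456 ≡ 1, so λ ≡ 23·26 ≡ 16.
  x = λ² - 87 - 87 = 256 - 174 ≡ 82; y = λ·(87 - 82) - 28 ≡ 52. → (82, 52)
3G: (82, 52) + (87, 28). λ = (28 - 52)/(87 - 82) ≡ 73/5 mod 97. 5⁻¹ ≡ 39 (mod 97) since 5·39 = 195 ≡ 1, so λ ≡ 34.
  x = λ² - 82 - 87 = 1156 - 169 ≡ 17; y = λ·(82 - 17) - 52 ≡ 24. → (17, 24)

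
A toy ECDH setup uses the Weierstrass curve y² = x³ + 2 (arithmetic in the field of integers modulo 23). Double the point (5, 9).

tangent at (5, 9): λ = (3·5² + 0)/(2·9) ≡ 6/18. 18⁻¹ ≡ 9 (mod 23), so λ ≡ 6·9 ≡ 8.
  x = λ² - 5 - 5 = 64 - 10 ≡ 8; y = λ·(5 - 8) - 9 ≡ 13. → (8, 13)

(8, 13)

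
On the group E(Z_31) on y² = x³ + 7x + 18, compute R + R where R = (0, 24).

(8, 11)

tangent at (0, 24): λ = (3·0² + 7)/(2·24) ≡ 7/17. 17⁻¹ ≡ 11 (mod 31) since 17·11 = 187 ≡ 1, so λ ≡ 7·11 ≡ 15.
  x = λ² - 0 - 0 = 225 - 0 ≡ 8; y = λ·(0 - 8) - 24 ≡ 11. → (8, 11)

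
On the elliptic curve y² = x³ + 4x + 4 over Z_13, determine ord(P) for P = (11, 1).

2P: tangent at (11, 1): λ = (3·11² + 4)/(2·1) ≡ 3/2. 2⁻¹ ≡ 7 (mod 13) since 2·7 = 14 ≡ 1, so λ ≡ 3·7 ≡ 8.
  x = λ² - 11 - 11 = 64 - 22 ≡ 3; y = λ·(11 - 3) - 1 ≡ 11. → (3, 11)
3P: (3, 11) + (11, 1). λ = (1 - 11)/(11 - 3) ≡ 3/8 mod 13. 8⁻¹ ≡ 5 (mod 13), so λ ≡ 2.
  x = λ² - 3 - 11 = 4 - 14 ≡ 3; y = λ·(3 - 3) - 11 ≡ 2. → (3, 2)
4P: (3, 2) + (11, 1). λ = (1 - 2)/(11 - 3) ≡ 12/8 mod 13. 8⁻¹ ≡ 5 (mod 13), so λ ≡ 8.
  x = λ² - 3 - 11 = 64 - 14 ≡ 11; y = λ·(3 - 11) - 2 ≡ 12. → (11, 12)
5P: (11, 12) + (11, 1): same x and y₁ ≡ -y₂, so the sum is the point at infinity.
5P = the point at infinity, so the order is 5.

5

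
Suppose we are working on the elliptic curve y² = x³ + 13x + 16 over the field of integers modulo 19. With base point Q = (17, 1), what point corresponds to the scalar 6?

Repeated addition: build up to 6Q.
2Q: tangent at (17, 1): λ = (3·17² + 13)/(2·1) ≡ 6/2. 2⁻¹ ≡ 10 (mod 19) since 2·10 = 20 ≡ 1, so λ ≡ 6·10 ≡ 3.
  x = λ² - 17 - 17 = 9 - 34 ≡ 13; y = λ·(17 - 13) - 1 ≡ 11. → (13, 11)
3Q: (13, 11) + (17, 1). λ = (1 - 11)/(17 - 13) ≡ 9/4 mod 19. 4⁻¹ ≡ 5 (mod 19), so λ ≡ 7.
  x = λ² - 13 - 17 = 49 - 30 ≡ 0; y = λ·(13 - 0) - 11 ≡ 4. → (0, 4)
4Q: (0, 4) + (17, 1). λ = (1 - 4)/(17 - 0) ≡ 16/17 mod 19. 17⁻¹ ≡ 9 (mod 19), so λ ≡ 11.
  x = λ² - 0 - 17 = 121 - 17 ≡ 9; y = λ·(0 - 9) - 4 ≡ 11. → (9, 11)
5Q: (9, 11) + (17, 1). λ = (1 - 11)/(17 - 9) ≡ 9/8 mod 19. 8⁻¹ ≡ 12 (mod 19), so λ ≡ 13.
  x = λ² - 9 - 17 = 169 - 26 ≡ 10; y = λ·(9 - 10) - 11 ≡ 14. → (10, 14)
6Q: (10, 14) + (17, 1). λ = (1 - 14)/(17 - 10) ≡ 6/7 mod 19. 7⁻¹ ≡ 11 (mod 19) since 7·11 = 77 ≡ 1, so λ ≡ 9.
  x = λ² - 10 - 17 = 81 - 27 ≡ 16; y = λ·(10 - 16) - 14 ≡ 8. → (16, 8)

(16, 8)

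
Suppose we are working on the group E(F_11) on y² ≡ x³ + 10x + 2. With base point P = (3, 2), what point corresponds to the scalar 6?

(6, 5)

Double-and-add on 6 = (110)₂. Start with P = (3, 2) for the leading 1-bit.
double: tangent at (3, 2): λ = (3·3² + 10)/(2·2) ≡ 4/4. 4⁻¹ ≡ 3 (mod 11), so λ ≡ 4·3 ≡ 1.
  x = λ² - 3 - 3 = 1 - 6 ≡ 6; y = λ·(3 - 6) - 2 ≡ 6. → (6, 6)
add P: (6, 6) + (3, 2). λ = (2 - 6)/(3 - 6) ≡ 7/8 mod 11. 8⁻¹ ≡ 7 (mod 11), so λ ≡ 5.
  x = λ² - 6 - 3 = 25 - 9 ≡ 5; y = λ·(6 - 5) - 6 ≡ 10. → (5, 10)
double: tangent at (5, 10): λ = (3·5² + 10)/(2·10) ≡ 8/9. 9⁻¹ ≡ 5 (mod 11) since 9·5 = 45 ≡ 1, so λ ≡ 8·5 ≡ 7.
  x = λ² - 5 - 5 = 49 - 10 ≡ 6; y = λ·(5 - 6) - 10 ≡ 5. → (6, 5)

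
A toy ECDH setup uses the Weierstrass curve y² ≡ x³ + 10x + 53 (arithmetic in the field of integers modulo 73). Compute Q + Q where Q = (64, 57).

(12, 52)

tangent at (64, 57): λ = (3·64² + 10)/(2·57) ≡ 34/41. 41⁻¹ ≡ 57 (mod 73), so λ ≡ 34·57 ≡ 40.
  x = λ² - 64 - 64 = 1600 - 128 ≡ 12; y = λ·(64 - 12) - 57 ≡ 52. → (12, 52)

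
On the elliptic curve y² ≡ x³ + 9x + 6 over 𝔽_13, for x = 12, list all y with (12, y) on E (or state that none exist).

3, 10

x³ + 9x + 6 = 1842 ≡ 9 (mod 13).
Square roots of 9 mod 13: 3 and 10 (since 3² = 9 ≡ 9).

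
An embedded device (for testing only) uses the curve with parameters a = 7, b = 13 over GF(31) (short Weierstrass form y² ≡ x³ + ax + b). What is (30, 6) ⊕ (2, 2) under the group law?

(30, 6) + (2, 2). λ = (2 - 6)/(2 - 30) ≡ 27/3 mod 31. 3⁻¹ ≡ 21 (mod 31), so λ ≡ 9.
  x = λ² - 30 - 2 = 81 - 32 ≡ 18; y = λ·(30 - 18) - 6 ≡ 9. → (18, 9)

(18, 9)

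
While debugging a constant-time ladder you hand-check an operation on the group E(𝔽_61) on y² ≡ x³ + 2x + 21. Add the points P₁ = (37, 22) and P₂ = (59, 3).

(37, 22) + (59, 3). λ = (3 - 22)/(59 - 37) ≡ 42/22 mod 61. 22⁻¹ ≡ 25 (mod 61), so λ ≡ 13.
  x = λ² - 37 - 59 = 169 - 96 ≡ 12; y = λ·(37 - 12) - 22 ≡ 59. → (12, 59)

(12, 59)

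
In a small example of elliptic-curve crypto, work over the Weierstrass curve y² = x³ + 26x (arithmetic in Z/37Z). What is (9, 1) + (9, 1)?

tangent at (9, 1): λ = (3·9² + 26)/(2·1) ≡ 10/2. 2⁻¹ ≡ 19 (mod 37), so λ ≡ 10·19 ≡ 5.
  x = λ² - 9 - 9 = 25 - 18 ≡ 7; y = λ·(9 - 7) - 1 ≡ 9. → (7, 9)

(7, 9)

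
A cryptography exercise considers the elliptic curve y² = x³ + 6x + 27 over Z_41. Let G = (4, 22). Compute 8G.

(29, 20)

Double-and-add on 8 = (1000)₂. Start with G = (4, 22) for the leading 1-bit.
double: tangent at (4, 22): λ = (3·4² + 6)/(2·22) ≡ 13/3. 3⁻¹ ≡ 14 (mod 41) since 3·14 = 42 ≡ 1, so λ ≡ 13·14 ≡ 18.
  x = λ² - 4 - 4 = 324 - 8 ≡ 29; y = λ·(4 - 29) - 22 ≡ 20. → (29, 20)
double: tangent at (29, 20): λ = (3·29² + 6)/(2·20) ≡ 28/40. 40⁻¹ ≡ 40 (mod 41), so λ ≡ 28·40 ≡ 13.
  x = λ² - 29 - 29 = 169 - 58 ≡ 29; y = λ·(29 - 29) - 20 ≡ 21. → (29, 21)
double: tangent at (29, 21): λ = (3·29² + 6)/(2·21) ≡ 28/1. 1⁻¹ ≡ 1 (mod 41), so λ ≡ 28·1 ≡ 28.
  x = λ² - 29 - 29 = 784 - 58 ≡ 29; y = λ·(29 - 29) - 21 ≡ 20. → (29, 20)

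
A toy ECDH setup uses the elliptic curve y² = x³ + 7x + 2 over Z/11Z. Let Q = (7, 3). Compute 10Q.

Repeated addition: build up to 10Q.
2Q: tangent at (7, 3): λ = (3·7² + 7)/(2·3) ≡ 0/6. 6⁻¹ ≡ 2 (mod 11) since 6·2 = 12 ≡ 1, so λ ≡ 0·2 ≡ 0.
  x = λ² - 7 - 7 = 0 - 14 ≡ 8; y = λ·(7 - 8) - 3 ≡ 8. → (8, 8)
3Q: (8, 8) + (7, 3). λ = (3 - 8)/(7 - 8) ≡ 6/10 mod 11. 10⁻¹ ≡ 10 (mod 11) since 10·10 = 100 ≡ 1, so λ ≡ 5.
  x = λ² - 8 - 7 = 25 - 15 ≡ 10; y = λ·(8 - 10) - 8 ≡ 4. → (10, 4)
4Q: (10, 4) + (7, 3). λ = (3 - 4)/(7 - 10) ≡ 10/8 mod 11. 8⁻¹ ≡ 7 (mod 11), so λ ≡ 4.
  x = λ² - 10 - 7 = 16 - 17 ≡ 10; y = λ·(10 - 10) - 4 ≡ 7. → (10, 7)
5Q: (10, 7) + (7, 3). λ = (3 - 7)/(7 - 10) ≡ 7/8 mod 11. 8⁻¹ ≡ 7 (mod 11), so λ ≡ 5.
  x = λ² - 10 - 7 = 25 - 17 ≡ 8; y = λ·(10 - 8) - 7 ≡ 3. → (8, 3)
6Q: (8, 3) + (7, 3). λ = (3 - 3)/(7 - 8) ≡ 0/10 mod 11. 10⁻¹ ≡ 10 (mod 11), so λ ≡ 0.
  x = λ² - 8 - 7 = 0 - 15 ≡ 7; y = λ·(8 - 7) - 3 ≡ 8. → (7, 8)
7Q: (7, 8) + (7, 3): same x and y₁ ≡ -y₂, so the sum is the point at infinity.
8Q: the point at infinity + (7, 3) = (7, 3) (identity).
9Q: tangent at (7, 3): λ = (3·7² + 7)/(2·3) ≡ 0/6. 6⁻¹ ≡ 2 (mod 11), so λ ≡ 0·2 ≡ 0.
  x = λ² - 7 - 7 = 0 - 14 ≡ 8; y = λ·(7 - 8) - 3 ≡ 8. → (8, 8)
10Q: (8, 8) + (7, 3). λ = (3 - 8)/(7 - 8) ≡ 6/10 mod 11. 10⁻¹ ≡ 10 (mod 11) since 10·10 = 100 ≡ 1, so λ ≡ 5.
  x = λ² - 8 - 7 = 25 - 15 ≡ 10; y = λ·(8 - 10) - 8 ≡ 4. → (10, 4)

(10, 4)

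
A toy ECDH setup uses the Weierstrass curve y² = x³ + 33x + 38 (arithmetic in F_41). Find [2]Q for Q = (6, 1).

tangent at (6, 1): λ = (3·6² + 33)/(2·1) ≡ 18/2. 2⁻¹ ≡ 21 (mod 41), so λ ≡ 18·21 ≡ 9.
  x = λ² - 6 - 6 = 81 - 12 ≡ 28; y = λ·(6 - 28) - 1 ≡ 6. → (28, 6)

(28, 6)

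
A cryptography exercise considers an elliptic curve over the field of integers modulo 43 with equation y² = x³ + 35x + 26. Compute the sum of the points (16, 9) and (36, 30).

(15, 20)

(16, 9) + (36, 30). λ = (30 - 9)/(36 - 16) ≡ 21/20 mod 43. 20⁻¹ ≡ 28 (mod 43) since 20·28 = 560 ≡ 1, so λ ≡ 29.
  x = λ² - 16 - 36 = 841 - 52 ≡ 15; y = λ·(16 - 15) - 9 ≡ 20. → (15, 20)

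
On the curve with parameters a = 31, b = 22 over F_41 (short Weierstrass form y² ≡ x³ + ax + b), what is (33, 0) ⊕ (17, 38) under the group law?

(33, 0) + (17, 38). λ = (38 - 0)/(17 - 33) ≡ 38/25 mod 41. 25⁻¹ ≡ 23 (mod 41), so λ ≡ 13.
  x = λ² - 33 - 17 = 169 - 50 ≡ 37; y = λ·(33 - 37) - 0 ≡ 30. → (37, 30)

(37, 30)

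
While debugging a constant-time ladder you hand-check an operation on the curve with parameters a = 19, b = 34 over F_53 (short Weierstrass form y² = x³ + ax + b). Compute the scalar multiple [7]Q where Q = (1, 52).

(19, 29)

Repeated addition: build up to 7Q.
2Q: tangent at (1, 52): λ = (3·1² + 19)/(2·52) ≡ 22/51. 51⁻¹ ≡ 26 (mod 53), so λ ≡ 22·26 ≡ 42.
  x = λ² - 1 - 1 = 1764 - 2 ≡ 13; y = λ·(1 - 13) - 52 ≡ 27. → (13, 27)
3Q: (13, 27) + (1, 52). λ = (52 - 27)/(1 - 13) ≡ 25/41 mod 53. 41⁻¹ ≡ 22 (mod 53), so λ ≡ 20.
  x = λ² - 13 - 1 = 400 - 14 ≡ 15; y = λ·(13 - 15) - 27 ≡ 39. → (15, 39)
4Q: (15, 39) + (1, 52). λ = (52 - 39)/(1 - 15) ≡ 13/39 mod 53. 39⁻¹ ≡ 34 (mod 53), so λ ≡ 18.
  x = λ² - 15 - 1 = 324 - 16 ≡ 43; y = λ·(15 - 43) - 39 ≡ 40. → (43, 40)
5Q: (43, 40) + (1, 52). λ = (52 - 40)/(1 - 43) ≡ 12/11 mod 53. 11⁻¹ ≡ 29 (mod 53) since 11·29 = 319 ≡ 1, so λ ≡ 30.
  x = λ² - 43 - 1 = 900 - 44 ≡ 8; y = λ·(43 - 8) - 40 ≡ 3. → (8, 3)
6Q: (8, 3) + (1, 52). λ = (52 - 3)/(1 - 8) ≡ 49/46 mod 53. 46⁻¹ ≡ 15 (mod 53), so λ ≡ 46.
  x = λ² - 8 - 1 = 2116 - 9 ≡ 40; y = λ·(8 - 40) - 3 ≡ 9. → (40, 9)
7Q: (40, 9) + (1, 52). λ = (52 - 9)/(1 - 40) ≡ 43/14 mod 53. 14⁻¹ ≡ 19 (mod 53), so λ ≡ 22.
  x = λ² - 40 - 1 = 484 - 41 ≡ 19; y = λ·(40 - 19) - 9 ≡ 29. → (19, 29)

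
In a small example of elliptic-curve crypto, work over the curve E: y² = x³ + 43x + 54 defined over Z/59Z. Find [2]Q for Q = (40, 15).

(20, 8)

tangent at (40, 15): λ = (3·40² + 43)/(2·15) ≡ 5/30. 30⁻¹ ≡ 2 (mod 59), so λ ≡ 5·2 ≡ 10.
  x = λ² - 40 - 40 = 100 - 80 ≡ 20; y = λ·(40 - 20) - 15 ≡ 8. → (20, 8)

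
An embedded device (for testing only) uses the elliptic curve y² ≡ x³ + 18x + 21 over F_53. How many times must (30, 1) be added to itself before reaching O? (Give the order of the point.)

2P: tangent at (30, 1): λ = (3·30² + 18)/(2·1) ≡ 15/2. 2⁻¹ ≡ 27 (mod 53), so λ ≡ 15·27 ≡ 34.
  x = λ² - 30 - 30 = 1156 - 60 ≡ 36; y = λ·(30 - 36) - 1 ≡ 7. → (36, 7)
3P: (36, 7) + (30, 1). λ = (1 - 7)/(30 - 36) ≡ 47/47 mod 53. 47⁻¹ ≡ 44 (mod 53), so λ ≡ 1.
  x = λ² - 36 - 30 = 1 - 66 ≡ 41; y = λ·(36 - 41) - 7 ≡ 41. → (41, 41)
4P: (41, 41) + (30, 1). λ = (1 - 41)/(30 - 41) ≡ 13/42 mod 53. 42⁻¹ ≡ 24 (mod 53) since 42·24 = 1008 ≡ 1, so λ ≡ 47.
  x = λ² - 41 - 30 = 2209 - 71 ≡ 18; y = λ·(41 - 18) - 41 ≡ 33. → (18, 33)
5P: (18, 33) + (30, 1). λ = (1 - 33)/(30 - 18) ≡ 21/12 mod 53. 12⁻¹ ≡ 31 (mod 53), so λ ≡ 15.
  x = λ² - 18 - 30 = 225 - 48 ≡ 18; y = λ·(18 - 18) - 33 ≡ 20. → (18, 20)
6P: (18, 20) + (30, 1). λ = (1 - 20)/(30 - 18) ≡ 34/12 mod 53. 12⁻¹ ≡ 31 (mod 53), so λ ≡ 47.
  x = λ² - 18 - 30 = 2209 - 48 ≡ 41; y = λ·(18 - 41) - 20 ≡ 12. → (41, 12)
7P: (41, 12) + (30, 1). λ = (1 - 12)/(30 - 41) ≡ 42/42 mod 53. 42⁻¹ ≡ 24 (mod 53), so λ ≡ 1.
  x = λ² - 41 - 30 = 1 - 71 ≡ 36; y = λ·(41 - 36) - 12 ≡ 46. → (36, 46)
8P: (36, 46) + (30, 1). λ = (1 - 46)/(30 - 36) ≡ 8/47 mod 53. 47⁻¹ ≡ 44 (mod 53) since 47·44 = 2068 ≡ 1, so λ ≡ 34.
  x = λ² - 36 - 30 = 1156 - 66 ≡ 30; y = λ·(36 - 30) - 46 ≡ 52. → (30, 52)
9P: (30, 52) + (30, 1): same x and y₁ ≡ -y₂, so the sum is O.
9P = O, so the order is 9.

9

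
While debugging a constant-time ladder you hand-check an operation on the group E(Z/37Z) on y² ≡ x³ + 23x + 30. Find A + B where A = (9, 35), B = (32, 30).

(9, 35) + (32, 30). λ = (30 - 35)/(32 - 9) ≡ 32/23 mod 37. 23⁻¹ ≡ 29 (mod 37), so λ ≡ 3.
  x = λ² - 9 - 32 = 9 - 41 ≡ 5; y = λ·(9 - 5) - 35 ≡ 14. → (5, 14)

(5, 14)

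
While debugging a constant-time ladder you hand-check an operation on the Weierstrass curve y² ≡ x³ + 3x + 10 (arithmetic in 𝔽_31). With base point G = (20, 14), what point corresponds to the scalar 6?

(20, 14)

Repeated addition: build up to 6G.
2G: tangent at (20, 14): λ = (3·20² + 3)/(2·14) ≡ 25/28. 28⁻¹ ≡ 10 (mod 31), so λ ≡ 25·10 ≡ 2.
  x = λ² - 20 - 20 = 4 - 40 ≡ 26; y = λ·(20 - 26) - 14 ≡ 5. → (26, 5)
3G: (26, 5) + (20, 14). λ = (14 - 5)/(20 - 26) ≡ 9/25 mod 31. 25⁻¹ ≡ 5 (mod 31) since 25·5 = 125 ≡ 1, so λ ≡ 14.
  x = λ² - 26 - 20 = 196 - 46 ≡ 26; y = λ·(26 - 26) - 5 ≡ 26. → (26, 26)
4G: (26, 26) + (20, 14). λ = (14 - 26)/(20 - 26) ≡ 19/25 mod 31. 25⁻¹ ≡ 5 (mod 31), so λ ≡ 2.
  x = λ² - 26 - 20 = 4 - 46 ≡ 20; y = λ·(26 - 20) - 26 ≡ 17. → (20, 17)
5G: (20, 17) + (20, 14): same x and y₁ ≡ -y₂, so the sum is the point at infinity.
6G: the point at infinity + (20, 14) = (20, 14) (identity).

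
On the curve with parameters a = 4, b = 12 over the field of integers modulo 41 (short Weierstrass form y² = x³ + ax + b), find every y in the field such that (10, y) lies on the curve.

none

x³ + 4x + 12 = 1052 ≡ 27 (mod 41).
27 is a non-residue mod 41; no y exists.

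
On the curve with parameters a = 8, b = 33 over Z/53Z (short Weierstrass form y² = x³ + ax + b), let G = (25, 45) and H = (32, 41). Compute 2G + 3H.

First 2G:
Repeated addition: build up to 2G.
2G: tangent at (25, 45): λ = (3·25² + 8)/(2·45) ≡ 28/37. 37⁻¹ ≡ 43 (mod 53) since 37·43 = 1591 ≡ 1, so λ ≡ 28·43 ≡ 38.
  x = λ² - 25 - 25 = 1444 - 50 ≡ 16; y = λ·(25 - 16) - 45 ≡ 32. → (16, 32)
2G = (16, 32).
Next 3H:
Repeated addition: build up to 3H.
2H: tangent at (32, 41): λ = (3·32² + 8)/(2·41) ≡ 6/29. 29⁻¹ ≡ 11 (mod 53), so λ ≡ 6·11 ≡ 13.
  x = λ² - 32 - 32 = 169 - 64 ≡ 52; y = λ·(32 - 52) - 41 ≡ 17. → (52, 17)
3H: (52, 17) + (32, 41). λ = (41 - 17)/(32 - 52) ≡ 24/33 mod 53. 33⁻¹ ≡ 45 (mod 53), so λ ≡ 20.
  x = λ² - 52 - 32 = 400 - 84 ≡ 51; y = λ·(52 - 51) - 17 ≡ 3. → (51, 3)
3H = (51, 3).
Finally 2G + 3H:
(16, 32) + (51, 3). λ = (3 - 32)/(51 - 16) ≡ 24/35 mod 53. 35⁻¹ ≡ 50 (mod 53) since 35·50 = 1750 ≡ 1, so λ ≡ 34.
  x = λ² - 16 - 51 = 1156 - 67 ≡ 29; y = λ·(16 - 29) - 32 ≡ 3. → (29, 3)

(29, 3)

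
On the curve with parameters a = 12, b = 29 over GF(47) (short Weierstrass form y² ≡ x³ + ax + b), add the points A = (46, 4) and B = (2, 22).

(46, 4) + (2, 22). λ = (22 - 4)/(2 - 46) ≡ 18/3 mod 47. 3⁻¹ ≡ 16 (mod 47) since 3·16 = 48 ≡ 1, so λ ≡ 6.
  x = λ² - 46 - 2 = 36 - 48 ≡ 35; y = λ·(46 - 35) - 4 ≡ 15. → (35, 15)

(35, 15)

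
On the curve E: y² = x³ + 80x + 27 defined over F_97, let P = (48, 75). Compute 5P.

(82, 60)

Repeated addition: build up to 5P.
2P: tangent at (48, 75): λ = (3·48² + 80)/(2·75) ≡ 8/53. 53⁻¹ ≡ 11 (mod 97) since 53·11 = 583 ≡ 1, so λ ≡ 8·11 ≡ 88.
  x = λ² - 48 - 48 = 7744 - 96 ≡ 82; y = λ·(48 - 82) - 75 ≡ 37. → (82, 37)
3P: (82, 37) + (48, 75). λ = (75 - 37)/(48 - 82) ≡ 38/63 mod 97. 63⁻¹ ≡ 77 (mod 97), so λ ≡ 16.
  x = λ² - 82 - 48 = 256 - 130 ≡ 29; y = λ·(82 - 29) - 37 ≡ 35. → (29, 35)
4P: (29, 35) + (48, 75). λ = (75 - 35)/(48 - 29) ≡ 40/19 mod 97. 19⁻¹ ≡ 46 (mod 97) since 19·46 = 874 ≡ 1, so λ ≡ 94.
  x = λ² - 29 - 48 = 8836 - 77 ≡ 29; y = λ·(29 - 29) - 35 ≡ 62. → (29, 62)
5P: (29, 62) + (48, 75). λ = (75 - 62)/(48 - 29) ≡ 13/19 mod 97. 19⁻¹ ≡ 46 (mod 97) since 19·46 = 874 ≡ 1, so λ ≡ 16.
  x = λ² - 29 - 48 = 256 - 77 ≡ 82; y = λ·(29 - 82) - 62 ≡ 60. → (82, 60)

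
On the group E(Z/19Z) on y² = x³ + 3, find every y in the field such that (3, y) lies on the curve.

x³ + 0x + 3 = 30 ≡ 11 (mod 19).
Square roots of 11 mod 19: 7 and 12 (since 7² = 49 ≡ 11).

7, 12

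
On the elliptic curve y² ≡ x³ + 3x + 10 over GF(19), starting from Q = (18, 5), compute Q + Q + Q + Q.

Repeated addition: build up to 4Q.
2Q: tangent at (18, 5): λ = (3·18² + 3)/(2·5) ≡ 6/10. 10⁻¹ ≡ 2 (mod 19), so λ ≡ 6·2 ≡ 12.
  x = λ² - 18 - 18 = 144 - 36 ≡ 13; y = λ·(18 - 13) - 5 ≡ 17. → (13, 17)
3Q: (13, 17) + (18, 5). λ = (5 - 17)/(18 - 13) ≡ 7/5 mod 19. 5⁻¹ ≡ 4 (mod 19), so λ ≡ 9.
  x = λ² - 13 - 18 = 81 - 31 ≡ 12; y = λ·(13 - 12) - 17 ≡ 11. → (12, 11)
4Q: (12, 11) + (18, 5). λ = (5 - 11)/(18 - 12) ≡ 13/6 mod 19. 6⁻¹ ≡ 16 (mod 19), so λ ≡ 18.
  x = λ² - 12 - 18 = 324 - 30 ≡ 9; y = λ·(12 - 9) - 11 ≡ 5. → (9, 5)

(9, 5)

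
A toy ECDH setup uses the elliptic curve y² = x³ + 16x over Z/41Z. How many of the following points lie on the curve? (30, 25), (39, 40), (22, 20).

(30, 25): 25² ≡ 10, rhs ≡ 10 → on.
(39, 40): 40² ≡ 1, rhs ≡ 1 → on.
(22, 20): 20² ≡ 31, rhs ≡ 12 → off.

2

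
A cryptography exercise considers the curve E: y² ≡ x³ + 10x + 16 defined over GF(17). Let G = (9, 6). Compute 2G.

(8, 8)

tangent at (9, 6): λ = (3·9² + 10)/(2·6) ≡ 15/12. 12⁻¹ ≡ 10 (mod 17), so λ ≡ 15·10 ≡ 14.
  x = λ² - 9 - 9 = 196 - 18 ≡ 8; y = λ·(9 - 8) - 6 ≡ 8. → (8, 8)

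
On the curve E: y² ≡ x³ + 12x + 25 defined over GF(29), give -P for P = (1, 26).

(1, 3)

-(1, 26) = (1, -26 mod 29) = (1, 3).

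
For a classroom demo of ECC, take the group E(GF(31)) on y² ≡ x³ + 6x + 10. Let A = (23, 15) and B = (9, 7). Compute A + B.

(24, 11)

(23, 15) + (9, 7). λ = (7 - 15)/(9 - 23) ≡ 23/17 mod 31. 17⁻¹ ≡ 11 (mod 31) since 17·11 = 187 ≡ 1, so λ ≡ 5.
  x = λ² - 23 - 9 = 25 - 32 ≡ 24; y = λ·(23 - 24) - 15 ≡ 11. → (24, 11)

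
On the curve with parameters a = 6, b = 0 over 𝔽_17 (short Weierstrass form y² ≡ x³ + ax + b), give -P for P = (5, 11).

-(5, 11) = (5, -11 mod 17) = (5, 6).

(5, 6)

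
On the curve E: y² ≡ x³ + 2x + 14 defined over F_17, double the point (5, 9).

(3, 9)

tangent at (5, 9): λ = (3·5² + 2)/(2·9) ≡ 9/1. 1⁻¹ ≡ 1 (mod 17), so λ ≡ 9·1 ≡ 9.
  x = λ² - 5 - 5 = 81 - 10 ≡ 3; y = λ·(5 - 3) - 9 ≡ 9. → (3, 9)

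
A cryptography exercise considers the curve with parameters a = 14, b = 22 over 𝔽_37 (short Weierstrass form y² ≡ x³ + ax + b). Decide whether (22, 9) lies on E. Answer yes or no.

y² = 9² ≡ 7; x³ + 14x + 22 = 10978 ≡ 26 (mod 37). 7 ≠ 26.

no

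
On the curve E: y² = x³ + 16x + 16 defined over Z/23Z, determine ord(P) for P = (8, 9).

7

2P: tangent at (8, 9): λ = (3·8² + 16)/(2·9) ≡ 1/18. 18⁻¹ ≡ 9 (mod 23) since 18·9 = 162 ≡ 1, so λ ≡ 1·9 ≡ 9.
  x = λ² - 8 - 8 = 81 - 16 ≡ 19; y = λ·(8 - 19) - 9 ≡ 7. → (19, 7)
3P: (19, 7) + (8, 9). λ = (9 - 7)/(8 - 19) ≡ 2/12 mod 23. 12⁻¹ ≡ 2 (mod 23), so λ ≡ 4.
  x = λ² - 19 - 8 = 16 - 27 ≡ 12; y = λ·(19 - 12) - 7 ≡ 21. → (12, 21)
4P: (12, 21) + (8, 9). λ = (9 - 21)/(8 - 12) ≡ 11/19 mod 23. 19⁻¹ ≡ 17 (mod 23) since 19·17 = 323 ≡ 1, so λ ≡ 3.
  x = λ² - 12 - 8 = 9 - 20 ≡ 12; y = λ·(12 - 12) - 21 ≡ 2. → (12, 2)
5P: (12, 2) + (8, 9). λ = (9 - 2)/(8 - 12) ≡ 7/19 mod 23. 19⁻¹ ≡ 17 (mod 23), so λ ≡ 4.
  x = λ² - 12 - 8 = 16 - 20 ≡ 19; y = λ·(12 - 19) - 2 ≡ 16. → (19, 16)
6P: (19, 16) + (8, 9). λ = (9 - 16)/(8 - 19) ≡ 16/12 mod 23. 12⁻¹ ≡ 2 (mod 23) since 12·2 = 24 ≡ 1, so λ ≡ 9.
  x = λ² - 19 - 8 = 81 - 27 ≡ 8; y = λ·(19 - 8) - 16 ≡ 14. → (8, 14)
7P: (8, 14) + (8, 9): same x and y₁ ≡ -y₂, so the sum is the point at infinity.
7P = the point at infinity, so the order is 7.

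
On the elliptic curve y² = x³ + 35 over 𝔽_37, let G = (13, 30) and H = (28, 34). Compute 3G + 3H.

First 3G:
Repeated addition: build up to 3G.
2G: tangent at (13, 30): λ = (3·13² + 0)/(2·30) ≡ 26/23. 23⁻¹ ≡ 29 (mod 37) since 23·29 = 667 ≡ 1, so λ ≡ 26·29 ≡ 14.
  x = λ² - 13 - 13 = 196 - 26 ≡ 22; y = λ·(13 - 22) - 30 ≡ 29. → (22, 29)
3G: (22, 29) + (13, 30). λ = (30 - 29)/(13 - 22) ≡ 1/28 mod 37. 28⁻¹ ≡ 4 (mod 37), so λ ≡ 4.
  x = λ² - 22 - 13 = 16 - 35 ≡ 18; y = λ·(22 - 18) - 29 ≡ 24. → (18, 24)
3G = (18, 24).
Next 3H:
Repeated addition: build up to 3H.
2H: tangent at (28, 34): λ = (3·28² + 0)/(2·34) ≡ 21/31. 31⁻¹ ≡ 6 (mod 37), so λ ≡ 21·6 ≡ 15.
  x = λ² - 28 - 28 = 225 - 56 ≡ 21; y = λ·(28 - 21) - 34 ≡ 34. → (21, 34)
3H: (21, 34) + (28, 34). λ = (34 - 34)/(28 - 21) ≡ 0/7 mod 37. 7⁻¹ ≡ 16 (mod 37), so λ ≡ 0.
  x = λ² - 21 - 28 = 0 - 49 ≡ 25; y = λ·(21 - 25) - 34 ≡ 3. → (25, 3)
3H = (25, 3).
Finally 3G + 3H:
(18, 24) + (25, 3). λ = (3 - 24)/(25 - 18) ≡ 16/7 mod 37. 7⁻¹ ≡ 16 (mod 37) since 7·16 = 112 ≡ 1, so λ ≡ 34.
  x = λ² - 18 - 25 = 1156 - 43 ≡ 3; y = λ·(18 - 3) - 24 ≡ 5. → (3, 5)

(3, 5)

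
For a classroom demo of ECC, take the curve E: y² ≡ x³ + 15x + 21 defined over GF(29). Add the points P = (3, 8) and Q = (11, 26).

(11, 3)

(3, 8) + (11, 26). λ = (26 - 8)/(11 - 3) ≡ 18/8 mod 29. 8⁻¹ ≡ 11 (mod 29) since 8·11 = 88 ≡ 1, so λ ≡ 24.
  x = λ² - 3 - 11 = 576 - 14 ≡ 11; y = λ·(3 - 11) - 8 ≡ 3. → (11, 3)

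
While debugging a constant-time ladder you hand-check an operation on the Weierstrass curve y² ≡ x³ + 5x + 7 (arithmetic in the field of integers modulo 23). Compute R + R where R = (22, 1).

(18, 15)

tangent at (22, 1): λ = (3·22² + 5)/(2·1) ≡ 8/2. 2⁻¹ ≡ 12 (mod 23), so λ ≡ 8·12 ≡ 4.
  x = λ² - 22 - 22 = 16 - 44 ≡ 18; y = λ·(22 - 18) - 1 ≡ 15. → (18, 15)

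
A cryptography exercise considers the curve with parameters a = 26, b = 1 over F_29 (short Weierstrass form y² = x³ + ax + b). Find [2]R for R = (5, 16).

tangent at (5, 16): λ = (3·5² + 26)/(2·16) ≡ 14/3. 3⁻¹ ≡ 10 (mod 29), so λ ≡ 14·10 ≡ 24.
  x = λ² - 5 - 5 = 576 - 10 ≡ 15; y = λ·(5 - 15) - 16 ≡ 5. → (15, 5)

(15, 5)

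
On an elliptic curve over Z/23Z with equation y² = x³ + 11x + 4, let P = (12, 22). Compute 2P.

(8, 12)

tangent at (12, 22): λ = (3·12² + 11)/(2·22) ≡ 6/21. 21⁻¹ ≡ 11 (mod 23), so λ ≡ 6·11 ≡ 20.
  x = λ² - 12 - 12 = 400 - 24 ≡ 8; y = λ·(12 - 8) - 22 ≡ 12. → (8, 12)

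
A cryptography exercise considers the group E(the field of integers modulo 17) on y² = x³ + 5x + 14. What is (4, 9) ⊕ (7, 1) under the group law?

(4, 9) + (7, 1). λ = (1 - 9)/(7 - 4) ≡ 9/3 mod 17. 3⁻¹ ≡ 6 (mod 17) since 3·6 = 18 ≡ 1, so λ ≡ 3.
  x = λ² - 4 - 7 = 9 - 11 ≡ 15; y = λ·(4 - 15) - 9 ≡ 9. → (15, 9)

(15, 9)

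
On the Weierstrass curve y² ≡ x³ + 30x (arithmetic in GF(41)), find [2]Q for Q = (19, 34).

(40, 16)

tangent at (19, 34): λ = (3·19² + 30)/(2·34) ≡ 6/27. 27⁻¹ ≡ 38 (mod 41) since 27·38 = 1026 ≡ 1, so λ ≡ 6·38 ≡ 23.
  x = λ² - 19 - 19 = 529 - 38 ≡ 40; y = λ·(19 - 40) - 34 ≡ 16. → (40, 16)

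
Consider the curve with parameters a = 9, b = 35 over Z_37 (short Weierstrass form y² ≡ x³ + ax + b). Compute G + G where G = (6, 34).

tangent at (6, 34): λ = (3·6² + 9)/(2·34) ≡ 6/31. 31⁻¹ ≡ 6 (mod 37) since 31·6 = 186 ≡ 1, so λ ≡ 6·6 ≡ 36.
  x = λ² - 6 - 6 = 1296 - 12 ≡ 26; y = λ·(6 - 26) - 34 ≡ 23. → (26, 23)

(26, 23)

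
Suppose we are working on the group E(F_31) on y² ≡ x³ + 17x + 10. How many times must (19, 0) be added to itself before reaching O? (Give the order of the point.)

2P: (19, 0) + (19, 0): same x and y₁ ≡ -y₂, so the sum is O.
2P = O, so the order is 2.

2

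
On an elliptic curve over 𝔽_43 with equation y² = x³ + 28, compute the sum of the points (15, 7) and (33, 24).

(15, 7) + (33, 24). λ = (24 - 7)/(33 - 15) ≡ 17/18 mod 43. 18⁻¹ ≡ 12 (mod 43) since 18·12 = 216 ≡ 1, so λ ≡ 32.
  x = λ² - 15 - 33 = 1024 - 48 ≡ 30; y = λ·(15 - 30) - 7 ≡ 29. → (30, 29)

(30, 29)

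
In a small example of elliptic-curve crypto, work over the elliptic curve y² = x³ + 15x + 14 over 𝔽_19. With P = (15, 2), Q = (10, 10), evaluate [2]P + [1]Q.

(18, 13)

First 2P:
Repeated addition: build up to 2P.
2P: tangent at (15, 2): λ = (3·15² + 15)/(2·2) ≡ 6/4. 4⁻¹ ≡ 5 (mod 19) since 4·5 = 20 ≡ 1, so λ ≡ 6·5 ≡ 11.
  x = λ² - 15 - 15 = 121 - 30 ≡ 15; y = λ·(15 - 15) - 2 ≡ 17. → (15, 17)
2P = (15, 17).
Finally 2P + Q:
(15, 17) + (10, 10). λ = (10 - 17)/(10 - 15) ≡ 12/14 mod 19. 14⁻¹ ≡ 15 (mod 19), so λ ≡ 9.
  x = λ² - 15 - 10 = 81 - 25 ≡ 18; y = λ·(15 - 18) - 17 ≡ 13. → (18, 13)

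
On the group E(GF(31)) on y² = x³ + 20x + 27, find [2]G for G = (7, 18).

(24, 28)

tangent at (7, 18): λ = (3·7² + 20)/(2·18) ≡ 12/5. 5⁻¹ ≡ 25 (mod 31) since 5·25 = 125 ≡ 1, so λ ≡ 12·25 ≡ 21.
  x = λ² - 7 - 7 = 441 - 14 ≡ 24; y = λ·(7 - 24) - 18 ≡ 28. → (24, 28)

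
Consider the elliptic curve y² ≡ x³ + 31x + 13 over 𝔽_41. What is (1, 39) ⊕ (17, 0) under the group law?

(1, 39) + (17, 0). λ = (0 - 39)/(17 - 1) ≡ 2/16 mod 41. 16⁻¹ ≡ 18 (mod 41), so λ ≡ 36.
  x = λ² - 1 - 17 = 1296 - 18 ≡ 7; y = λ·(1 - 7) - 39 ≡ 32. → (7, 32)

(7, 32)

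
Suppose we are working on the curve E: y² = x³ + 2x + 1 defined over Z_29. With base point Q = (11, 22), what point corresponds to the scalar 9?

(3, 11)

Repeated addition: build up to 9Q.
2Q: tangent at (11, 22): λ = (3·11² + 2)/(2·22) ≡ 17/15. 15⁻¹ ≡ 2 (mod 29) since 15·2 = 30 ≡ 1, so λ ≡ 17·2 ≡ 5.
  x = λ² - 11 - 11 = 25 - 22 ≡ 3; y = λ·(11 - 3) - 22 ≡ 18. → (3, 18)
3Q: (3, 18) + (11, 22). λ = (22 - 18)/(11 - 3) ≡ 4/8 mod 29. 8⁻¹ ≡ 11 (mod 29) since 8·11 = 88 ≡ 1, so λ ≡ 15.
  x = λ² - 3 - 11 = 225 - 14 ≡ 8; y = λ·(3 - 8) - 18 ≡ 23. → (8, 23)
4Q: (8, 23) + (11, 22). λ = (22 - 23)/(11 - 8) ≡ 28/3 mod 29. 3⁻¹ ≡ 10 (mod 29), so λ ≡ 19.
  x = λ² - 8 - 11 = 361 - 19 ≡ 23; y = λ·(8 - 23) - 23 ≡ 11. → (23, 11)
5Q: (23, 11) + (11, 22). λ = (22 - 11)/(11 - 23) ≡ 11/17 mod 29. 17⁻¹ ≡ 12 (mod 29), so λ ≡ 16.
  x = λ² - 23 - 11 = 256 - 34 ≡ 19; y = λ·(23 - 19) - 11 ≡ 24. → (19, 24)
6Q: (19, 24) + (11, 22). λ = (22 - 24)/(11 - 19) ≡ 27/21 mod 29. 21⁻¹ ≡ 18 (mod 29), so λ ≡ 22.
  x = λ² - 19 - 11 = 484 - 30 ≡ 19; y = λ·(19 - 19) - 24 ≡ 5. → (19, 5)
7Q: (19, 5) + (11, 22). λ = (22 - 5)/(11 - 19) ≡ 17/21 mod 29. 21⁻¹ ≡ 18 (mod 29), so λ ≡ 16.
  x = λ² - 19 - 11 = 256 - 30 ≡ 23; y = λ·(19 - 23) - 5 ≡ 18. → (23, 18)
8Q: (23, 18) + (11, 22). λ = (22 - 18)/(11 - 23) ≡ 4/17 mod 29. 17⁻¹ ≡ 12 (mod 29) since 17·12 = 204 ≡ 1, so λ ≡ 19.
  x = λ² - 23 - 11 = 361 - 34 ≡ 8; y = λ·(23 - 8) - 18 ≡ 6. → (8, 6)
9Q: (8, 6) + (11, 22). λ = (22 - 6)/(11 - 8) ≡ 16/3 mod 29. 3⁻¹ ≡ 10 (mod 29) since 3·10 = 30 ≡ 1, so λ ≡ 15.
  x = λ² - 8 - 11 = 225 - 19 ≡ 3; y = λ·(8 - 3) - 6 ≡ 11. → (3, 11)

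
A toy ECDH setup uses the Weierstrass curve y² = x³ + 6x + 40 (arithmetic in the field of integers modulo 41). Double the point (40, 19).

(11, 17)

tangent at (40, 19): λ = (3·40² + 6)/(2·19) ≡ 9/38. 38⁻¹ ≡ 27 (mod 41) since 38·27 = 1026 ≡ 1, so λ ≡ 9·27 ≡ 38.
  x = λ² - 40 - 40 = 1444 - 80 ≡ 11; y = λ·(40 - 11) - 19 ≡ 17. → (11, 17)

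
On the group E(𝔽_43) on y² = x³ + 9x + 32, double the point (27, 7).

(27, 36)

tangent at (27, 7): λ = (3·27² + 9)/(2·7) ≡ 3/14. 14⁻¹ ≡ 40 (mod 43), so λ ≡ 3·40 ≡ 34.
  x = λ² - 27 - 27 = 1156 - 54 ≡ 27; y = λ·(27 - 27) - 7 ≡ 36. → (27, 36)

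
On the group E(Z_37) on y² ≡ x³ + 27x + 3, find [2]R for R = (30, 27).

tangent at (30, 27): λ = (3·30² + 27)/(2·27) ≡ 26/17. 17⁻¹ ≡ 24 (mod 37), so λ ≡ 26·24 ≡ 32.
  x = λ² - 30 - 30 = 1024 - 60 ≡ 2; y = λ·(30 - 2) - 27 ≡ 18. → (2, 18)

(2, 18)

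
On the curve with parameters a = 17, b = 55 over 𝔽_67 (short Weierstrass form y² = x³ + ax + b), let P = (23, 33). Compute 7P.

(47, 36)

Repeated addition: build up to 7P.
2P: tangent at (23, 33): λ = (3·23² + 17)/(2·33) ≡ 63/66. 66⁻¹ ≡ 66 (mod 67), so λ ≡ 63·66 ≡ 4.
  x = λ² - 23 - 23 = 16 - 46 ≡ 37; y = λ·(23 - 37) - 33 ≡ 45. → (37, 45)
3P: (37, 45) + (23, 33). λ = (33 - 45)/(23 - 37) ≡ 55/53 mod 67. 53⁻¹ ≡ 43 (mod 67) since 53·43 = 2279 ≡ 1, so λ ≡ 20.
  x = λ² - 37 - 23 = 400 - 60 ≡ 5; y = λ·(37 - 5) - 45 ≡ 59. → (5, 59)
4P: (5, 59) + (23, 33). λ = (33 - 59)/(23 - 5) ≡ 41/18 mod 67. 18⁻¹ ≡ 41 (mod 67) since 18·41 = 738 ≡ 1, so λ ≡ 6.
  x = λ² - 5 - 23 = 36 - 28 ≡ 8; y = λ·(5 - 8) - 59 ≡ 57. → (8, 57)
5P: (8, 57) + (23, 33). λ = (33 - 57)/(23 - 8) ≡ 43/15 mod 67. 15⁻¹ ≡ 9 (mod 67), so λ ≡ 52.
  x = λ² - 8 - 23 = 2704 - 31 ≡ 60; y = λ·(8 - 60) - 57 ≡ 53. → (60, 53)
6P: (60, 53) + (23, 33). λ = (33 - 53)/(23 - 60) ≡ 47/30 mod 67. 30⁻¹ ≡ 38 (mod 67), so λ ≡ 44.
  x = λ² - 60 - 23 = 1936 - 83 ≡ 44; y = λ·(60 - 44) - 53 ≡ 48. → (44, 48)
7P: (44, 48) + (23, 33). λ = (33 - 48)/(23 - 44) ≡ 52/46 mod 67. 46⁻¹ ≡ 51 (mod 67) since 46·51 = 2346 ≡ 1, so λ ≡ 39.
  x = λ² - 44 - 23 = 1521 - 67 ≡ 47; y = λ·(44 - 47) - 48 ≡ 36. → (47, 36)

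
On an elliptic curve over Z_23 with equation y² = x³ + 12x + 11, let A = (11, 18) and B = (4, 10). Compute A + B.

(11, 18) + (4, 10). λ = (10 - 18)/(4 - 11) ≡ 15/16 mod 23. 16⁻¹ ≡ 13 (mod 23), so λ ≡ 11.
  x = λ² - 11 - 4 = 121 - 15 ≡ 14; y = λ·(11 - 14) - 18 ≡ 18. → (14, 18)

(14, 18)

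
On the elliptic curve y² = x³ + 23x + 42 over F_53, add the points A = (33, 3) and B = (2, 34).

(19, 36)

(33, 3) + (2, 34). λ = (34 - 3)/(2 - 33) ≡ 31/22 mod 53. 22⁻¹ ≡ 41 (mod 53), so λ ≡ 52.
  x = λ² - 33 - 2 = 2704 - 35 ≡ 19; y = λ·(33 - 19) - 3 ≡ 36. → (19, 36)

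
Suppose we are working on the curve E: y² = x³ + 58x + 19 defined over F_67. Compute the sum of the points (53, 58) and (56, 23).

(42, 37)

(53, 58) + (56, 23). λ = (23 - 58)/(56 - 53) ≡ 32/3 mod 67. 3⁻¹ ≡ 45 (mod 67) since 3·45 = 135 ≡ 1, so λ ≡ 33.
  x = λ² - 53 - 56 = 1089 - 109 ≡ 42; y = λ·(53 - 42) - 58 ≡ 37. → (42, 37)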